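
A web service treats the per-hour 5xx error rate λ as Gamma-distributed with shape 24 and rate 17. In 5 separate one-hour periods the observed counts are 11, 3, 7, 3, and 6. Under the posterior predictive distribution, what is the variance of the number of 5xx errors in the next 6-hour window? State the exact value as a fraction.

2268/121

Total count: 11 + 3 + 7 + 3 + 6 = 30.
Total exposure: 5 hours.
Posterior: α' = 24 + 30 = 54, β' = 17 + 5 = 22.
The posterior predictive for a window of length T is Negative Binomial with variance T·α'·(β'+T)/β'² = 6·54·28/484 = 2268/121.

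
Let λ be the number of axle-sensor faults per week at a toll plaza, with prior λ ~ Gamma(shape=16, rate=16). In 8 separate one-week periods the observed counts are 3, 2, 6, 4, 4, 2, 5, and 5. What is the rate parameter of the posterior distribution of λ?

Total count: 3 + 2 + 6 + 4 + 4 + 2 + 5 + 5 = 31.
Total exposure: 8 weeks.
Conjugate update: add total count to the shape and total exposure to the rate, giving Gamma(47, 24).

24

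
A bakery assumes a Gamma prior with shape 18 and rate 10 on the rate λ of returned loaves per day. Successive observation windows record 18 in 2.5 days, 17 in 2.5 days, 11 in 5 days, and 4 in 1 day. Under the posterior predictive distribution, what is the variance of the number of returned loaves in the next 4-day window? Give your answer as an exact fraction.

Total count: 18 + 17 + 11 + 4 = 50.
Total exposure: 2.5 + 2.5 + 5 + 1 = 11 days.
By Gamma–Poisson conjugacy, the posterior is Gamma(α + Σx, β + Σt) = Gamma(18 + 50, 10 + 11) = Gamma(68, 21).
The posterior predictive for a window of length T is Negative Binomial with variance T·α'·(β'+T)/β'² = 4·68·25/441 = 6800/441.

6800/441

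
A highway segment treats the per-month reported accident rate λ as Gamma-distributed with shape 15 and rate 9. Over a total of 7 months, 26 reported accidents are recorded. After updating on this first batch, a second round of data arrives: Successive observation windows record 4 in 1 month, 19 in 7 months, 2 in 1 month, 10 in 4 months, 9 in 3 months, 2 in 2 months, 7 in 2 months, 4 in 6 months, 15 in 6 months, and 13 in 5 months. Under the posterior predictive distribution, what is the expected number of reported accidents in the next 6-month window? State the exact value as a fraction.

Total count 26 over total exposure 7 months.
After the first batch: Gamma(15 + 26, 9 + 7) = Gamma(41, 16).
Total count: 4 + 19 + 2 + 10 + 9 + 2 + 7 + 4 + 15 + 13 = 85.
Total exposure: 1 + 7 + 1 + 4 + 3 + 2 + 2 + 6 + 6 + 5 = 37 months.
After the second batch: Gamma(41 + 85, 16 + 37) = Gamma(126, 53).
Predictive mean over a 6-month window = T·E[λ|data] = 6·126/53 = 756/53.

756/53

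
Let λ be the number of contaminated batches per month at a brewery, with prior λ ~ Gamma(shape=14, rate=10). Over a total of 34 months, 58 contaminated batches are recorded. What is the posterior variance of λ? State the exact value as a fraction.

Total count 58 over total exposure 34 months.
Posterior: α' = 14 + 58 = 72, β' = 10 + 34 = 44.
Posterior variance = α'/β'² = 72/1936 = 9/242.

9/242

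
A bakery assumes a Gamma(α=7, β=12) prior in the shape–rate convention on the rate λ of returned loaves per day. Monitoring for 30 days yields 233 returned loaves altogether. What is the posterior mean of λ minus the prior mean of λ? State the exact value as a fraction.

431/84

Total count 233 over total exposure 30 days.
By Gamma–Poisson conjugacy, the posterior is Gamma(α + Σx, β + Σt) = Gamma(7 + 233, 12 + 30) = Gamma(240, 42).
Posterior mean = 240/42 = 40/7; prior mean = 7/12 = 7/12. Difference = 40/7 − 7/12 = 431/84.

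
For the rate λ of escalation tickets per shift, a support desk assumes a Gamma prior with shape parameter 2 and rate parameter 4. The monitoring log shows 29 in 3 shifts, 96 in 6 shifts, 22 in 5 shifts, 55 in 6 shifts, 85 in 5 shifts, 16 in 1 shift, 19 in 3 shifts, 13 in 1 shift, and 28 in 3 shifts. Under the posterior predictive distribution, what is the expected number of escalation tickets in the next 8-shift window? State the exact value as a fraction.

2920/37

Total count: 29 + 96 + 22 + 55 + 85 + 16 + 19 + 13 + 28 = 363.
Total exposure: 3 + 6 + 5 + 6 + 5 + 1 + 3 + 1 + 3 = 33 shifts.
Conjugate update: add total count to the shape and total exposure to the rate, giving Gamma(365, 37).
Predictive mean over an 8-shift window = T·E[λ|data] = 8·365/37 = 2920/37.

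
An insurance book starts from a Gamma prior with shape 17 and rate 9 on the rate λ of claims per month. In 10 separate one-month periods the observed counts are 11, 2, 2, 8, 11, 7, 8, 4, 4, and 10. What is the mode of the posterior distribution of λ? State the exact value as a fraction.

Total count: 11 + 2 + 2 + 8 + 11 + 7 + 8 + 4 + 4 + 10 = 67.
Total exposure: 10 months.
Posterior: α' = 17 + 67 = 84, β' = 9 + 10 = 19.
Posterior mode = (α'−1)/β' = 83/19.

83/19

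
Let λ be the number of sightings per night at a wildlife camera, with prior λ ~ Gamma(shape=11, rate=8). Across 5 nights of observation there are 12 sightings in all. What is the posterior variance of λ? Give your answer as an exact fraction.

23/169

Total count 12 over total exposure 5 nights.
Conjugate update: add total count to the shape and total exposure to the rate, giving Gamma(23, 13).
Posterior variance = α'/β'² = 23/169.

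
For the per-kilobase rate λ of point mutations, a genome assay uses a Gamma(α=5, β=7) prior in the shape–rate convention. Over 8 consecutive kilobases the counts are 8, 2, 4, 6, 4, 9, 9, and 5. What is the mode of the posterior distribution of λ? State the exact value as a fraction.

Total count: 8 + 2 + 4 + 6 + 4 + 9 + 9 + 5 = 47.
Total exposure: 8 kilobases.
Posterior: α' = 5 + 47 = 52, β' = 7 + 8 = 15.
Posterior mode = (α'−1)/β' = 51/15 = 17/5.

17/5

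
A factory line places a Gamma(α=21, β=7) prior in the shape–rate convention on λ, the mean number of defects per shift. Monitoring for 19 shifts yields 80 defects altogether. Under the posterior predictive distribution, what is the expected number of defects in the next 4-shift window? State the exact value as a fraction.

202/13

Total count 80 over total exposure 19 shifts.
The Gamma prior is conjugate for the Poisson rate, so λ | data ~ Gamma(21+80, 7+19) = Gamma(101, 26).
Predictive mean over a 4-shift window = T·E[λ|data] = 4·101/26 = 202/13.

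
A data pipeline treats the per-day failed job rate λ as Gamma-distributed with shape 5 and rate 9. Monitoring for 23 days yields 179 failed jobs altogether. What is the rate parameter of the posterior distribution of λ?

Total count 179 over total exposure 23 days.
Gamma(α, β) with Poisson data over total exposure Σt gives posterior Gamma(α+Σx, β+Σt) = Gamma(184, 32).

32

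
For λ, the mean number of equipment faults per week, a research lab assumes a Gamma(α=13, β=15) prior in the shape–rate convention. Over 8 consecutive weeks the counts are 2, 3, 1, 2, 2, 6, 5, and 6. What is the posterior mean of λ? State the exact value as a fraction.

Total count: 2 + 3 + 1 + 2 + 2 + 6 + 5 + 6 = 27.
Total exposure: 8 weeks.
Posterior: α' = 13 + 27 = 40, β' = 15 + 8 = 23.
Posterior mean = α'/β' = 40/23.

40/23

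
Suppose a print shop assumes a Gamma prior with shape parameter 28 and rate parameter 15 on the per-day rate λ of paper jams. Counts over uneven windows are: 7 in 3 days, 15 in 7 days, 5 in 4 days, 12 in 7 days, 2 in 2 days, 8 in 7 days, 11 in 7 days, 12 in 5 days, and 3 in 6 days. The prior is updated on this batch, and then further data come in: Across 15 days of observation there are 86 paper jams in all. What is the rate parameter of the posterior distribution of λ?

78

Total count: 7 + 15 + 5 + 12 + 2 + 8 + 11 + 12 + 3 = 75.
Total exposure: 3 + 7 + 4 + 7 + 2 + 7 + 7 + 5 + 6 = 48 days.
After the first batch: Gamma(28 + 75, 15 + 48) = Gamma(103, 63).
Total count 86 over total exposure 15 days.
After the second batch: Gamma(103 + 86, 63 + 15) = Gamma(189, 78).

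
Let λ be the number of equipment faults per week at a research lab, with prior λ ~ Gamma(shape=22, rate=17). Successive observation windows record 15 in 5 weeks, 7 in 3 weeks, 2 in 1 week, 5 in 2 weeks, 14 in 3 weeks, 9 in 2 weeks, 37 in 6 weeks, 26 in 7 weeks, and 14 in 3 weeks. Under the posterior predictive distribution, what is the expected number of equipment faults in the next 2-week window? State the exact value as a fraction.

302/49

Total count: 15 + 7 + 2 + 5 + 14 + 9 + 37 + 26 + 14 = 129.
Total exposure: 5 + 3 + 1 + 2 + 3 + 2 + 6 + 7 + 3 = 32 weeks.
Gamma(α, β) with Poisson data over total exposure Σt gives posterior Gamma(α+Σx, β+Σt) = Gamma(151, 49).
Predictive mean over a 2-week window = T·E[λ|data] = 2·151/49 = 302/49.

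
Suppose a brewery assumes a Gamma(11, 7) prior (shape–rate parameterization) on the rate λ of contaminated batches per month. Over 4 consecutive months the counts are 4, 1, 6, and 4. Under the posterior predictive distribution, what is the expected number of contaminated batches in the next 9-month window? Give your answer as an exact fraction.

Total count: 4 + 1 + 6 + 4 = 15.
Total exposure: 4 months.
Conjugate update: add total count to the shape and total exposure to the rate, giving Gamma(26, 11).
Predictive mean over a 9-month window = T·E[λ|data] = 9·26/11 = 234/11.

234/11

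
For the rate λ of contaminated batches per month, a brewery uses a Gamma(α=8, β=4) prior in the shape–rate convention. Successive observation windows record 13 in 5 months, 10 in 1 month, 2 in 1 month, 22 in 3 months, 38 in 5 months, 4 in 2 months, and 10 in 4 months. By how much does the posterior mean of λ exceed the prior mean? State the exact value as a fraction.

57/25

Total count: 13 + 10 + 2 + 22 + 38 + 4 + 10 = 99.
Total exposure: 5 + 1 + 1 + 3 + 5 + 2 + 4 = 21 months.
Posterior: α' = 8 + 99 = 107, β' = 4 + 21 = 25.
Posterior mean = 107/25 = 107/25; prior mean = 8/4 = 2. Difference = 107/25 − 2 = 57/25.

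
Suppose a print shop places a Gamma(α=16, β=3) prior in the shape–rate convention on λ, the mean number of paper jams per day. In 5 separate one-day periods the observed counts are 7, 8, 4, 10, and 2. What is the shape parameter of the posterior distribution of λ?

47

Total count: 7 + 8 + 4 + 10 + 2 = 31.
Total exposure: 5 days.
The Gamma prior is conjugate for the Poisson rate, so λ | data ~ Gamma(16+31, 3+5) = Gamma(47, 8).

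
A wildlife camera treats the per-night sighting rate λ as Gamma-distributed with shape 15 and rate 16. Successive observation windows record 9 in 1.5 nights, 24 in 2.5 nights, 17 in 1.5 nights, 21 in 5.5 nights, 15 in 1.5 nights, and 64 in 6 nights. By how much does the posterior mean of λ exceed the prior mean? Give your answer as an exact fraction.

1415/368

Total count: 9 + 24 + 17 + 21 + 15 + 64 = 150.
Total exposure: 1.5 + 2.5 + 1.5 + 5.5 + 1.5 + 6 = 18.5 nights.
Conjugate update: add total count to the shape and total exposure to the rate, giving Gamma(165, 69/2).
Posterior mean = 165/(69/2) = 110/23; prior mean = 15/16 = 15/16. Difference = 110/23 − 15/16 = 1415/368.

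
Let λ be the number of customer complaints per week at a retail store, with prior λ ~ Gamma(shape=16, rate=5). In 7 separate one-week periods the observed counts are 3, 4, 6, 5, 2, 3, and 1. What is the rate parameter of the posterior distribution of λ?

12

Total count: 3 + 4 + 6 + 5 + 2 + 3 + 1 = 24.
Total exposure: 7 weeks.
Gamma(α, β) with Poisson data over total exposure Σt gives posterior Gamma(α+Σx, β+Σt) = Gamma(40, 12).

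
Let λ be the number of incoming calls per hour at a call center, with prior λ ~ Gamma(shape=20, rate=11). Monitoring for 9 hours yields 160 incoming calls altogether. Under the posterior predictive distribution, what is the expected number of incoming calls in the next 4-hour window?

36

Total count 160 over total exposure 9 hours.
Conjugate update: add total count to the shape and total exposure to the rate, giving Gamma(180, 20).
Predictive mean over a 4-hour window = T·E[λ|data] = 4·180/20 = 36.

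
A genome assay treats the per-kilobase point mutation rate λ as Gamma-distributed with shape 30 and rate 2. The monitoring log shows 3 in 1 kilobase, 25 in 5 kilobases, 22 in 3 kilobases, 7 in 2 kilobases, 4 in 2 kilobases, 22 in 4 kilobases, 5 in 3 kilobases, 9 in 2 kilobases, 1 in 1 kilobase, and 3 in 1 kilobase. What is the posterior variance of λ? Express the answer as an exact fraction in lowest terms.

Total count: 3 + 25 + 22 + 7 + 4 + 22 + 5 + 9 + 1 + 3 = 101.
Total exposure: 1 + 5 + 3 + 2 + 2 + 4 + 3 + 2 + 1 + 1 = 24 kilobases.
Posterior: α' = 30 + 101 = 131, β' = 2 + 24 = 26.
Posterior variance = α'/β'² = 131/676.

131/676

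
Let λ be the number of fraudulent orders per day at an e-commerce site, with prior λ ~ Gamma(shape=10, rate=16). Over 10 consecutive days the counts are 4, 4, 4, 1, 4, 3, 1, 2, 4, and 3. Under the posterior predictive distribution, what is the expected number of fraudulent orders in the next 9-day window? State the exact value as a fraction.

180/13

Total count: 4 + 4 + 4 + 1 + 4 + 3 + 1 + 2 + 4 + 3 = 30.
Total exposure: 10 days.
Conjugate update: add total count to the shape and total exposure to the rate, giving Gamma(40, 26).
Predictive mean over a 9-day window = T·E[λ|data] = 9·40/26 = 180/13.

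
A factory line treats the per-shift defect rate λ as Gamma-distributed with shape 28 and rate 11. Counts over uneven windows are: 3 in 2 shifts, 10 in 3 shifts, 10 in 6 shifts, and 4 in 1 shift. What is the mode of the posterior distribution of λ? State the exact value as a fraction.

Total count: 3 + 10 + 10 + 4 = 27.
Total exposure: 2 + 3 + 6 + 1 = 12 shifts.
Conjugate update: add total count to the shape and total exposure to the rate, giving Gamma(55, 23).
Posterior mode = (α'−1)/β' = 54/23.

54/23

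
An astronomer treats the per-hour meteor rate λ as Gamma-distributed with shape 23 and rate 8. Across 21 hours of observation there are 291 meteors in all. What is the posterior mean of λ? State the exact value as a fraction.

Total count 291 over total exposure 21 hours.
By Gamma–Poisson conjugacy, the posterior is Gamma(α + Σx, β + Σt) = Gamma(23 + 291, 8 + 21) = Gamma(314, 29).
Posterior mean = α'/β' = 314/29.

314/29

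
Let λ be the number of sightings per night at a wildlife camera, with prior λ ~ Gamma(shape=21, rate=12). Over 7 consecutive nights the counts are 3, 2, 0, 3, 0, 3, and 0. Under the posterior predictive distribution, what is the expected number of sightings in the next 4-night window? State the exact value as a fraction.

128/19

Total count: 3 + 2 + 0 + 3 + 0 + 3 + 0 = 11.
Total exposure: 7 nights.
Gamma(α, β) with Poisson data over total exposure Σt gives posterior Gamma(α+Σx, β+Σt) = Gamma(32, 19).
Predictive mean over a 4-night window = T·E[λ|data] = 4·32/19 = 128/19.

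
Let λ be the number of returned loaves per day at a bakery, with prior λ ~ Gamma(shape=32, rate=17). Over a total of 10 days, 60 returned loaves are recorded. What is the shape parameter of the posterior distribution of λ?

Total count 60 over total exposure 10 days.
Gamma(α, β) with Poisson data over total exposure Σt gives posterior Gamma(α+Σx, β+Σt) = Gamma(92, 27).

92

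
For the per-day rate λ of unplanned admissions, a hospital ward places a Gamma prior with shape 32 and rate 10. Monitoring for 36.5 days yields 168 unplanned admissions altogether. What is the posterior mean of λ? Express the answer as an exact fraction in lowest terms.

400/93

Total count 168 over total exposure 36.5 days.
The Gamma prior is conjugate for the Poisson rate, so λ | data ~ Gamma(32+168, 10+36.5) = Gamma(200, 93/2).
Posterior mean = α'/β' = 200/(93/2) = 400/93.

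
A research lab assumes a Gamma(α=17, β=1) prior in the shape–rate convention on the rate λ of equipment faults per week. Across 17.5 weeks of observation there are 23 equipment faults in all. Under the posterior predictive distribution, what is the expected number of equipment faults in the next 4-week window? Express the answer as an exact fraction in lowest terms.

320/37

Total count 23 over total exposure 17.5 weeks.
Gamma(α, β) with Poisson data over total exposure Σt gives posterior Gamma(α+Σx, β+Σt) = Gamma(40, 37/2).
Predictive mean over a 4-week window = T·E[λ|data] = 4·40/(37/2) = 320/37.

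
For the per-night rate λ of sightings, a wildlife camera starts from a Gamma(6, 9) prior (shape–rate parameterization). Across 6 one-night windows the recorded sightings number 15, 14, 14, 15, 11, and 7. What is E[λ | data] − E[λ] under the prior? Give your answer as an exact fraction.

24/5

Total count: 15 + 14 + 14 + 15 + 11 + 7 = 76.
Total exposure: 6 nights.
The Gamma prior is conjugate for the Poisson rate, so λ | data ~ Gamma(6+76, 9+6) = Gamma(82, 15).
Posterior mean = 82/15 = 82/15; prior mean = 6/9 = 2/3. Difference = 82/15 − 2/3 = 24/5.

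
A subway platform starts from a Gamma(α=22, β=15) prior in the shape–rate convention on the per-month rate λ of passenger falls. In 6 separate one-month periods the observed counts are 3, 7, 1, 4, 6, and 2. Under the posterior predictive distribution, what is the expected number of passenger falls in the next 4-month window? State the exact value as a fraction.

Total count: 3 + 7 + 1 + 4 + 6 + 2 = 23.
Total exposure: 6 months.
By Gamma–Poisson conjugacy, the posterior is Gamma(α + Σx, β + Σt) = Gamma(22 + 23, 15 + 6) = Gamma(45, 21).
Predictive mean over a 4-month window = T·E[λ|data] = 4·45/21 = 60/7.

60/7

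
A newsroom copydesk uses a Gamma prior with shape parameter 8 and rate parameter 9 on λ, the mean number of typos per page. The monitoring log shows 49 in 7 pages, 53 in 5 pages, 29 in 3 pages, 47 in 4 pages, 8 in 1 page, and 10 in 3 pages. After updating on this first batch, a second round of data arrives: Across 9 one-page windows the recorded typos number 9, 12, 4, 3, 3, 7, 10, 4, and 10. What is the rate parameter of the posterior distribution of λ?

Total count: 49 + 53 + 29 + 47 + 8 + 10 = 196.
Total exposure: 7 + 5 + 3 + 4 + 1 + 3 = 23 pages.
After the first batch: Gamma(8 + 196, 9 + 23) = Gamma(204, 32).
Total count: 9 + 12 + 4 + 3 + 3 + 7 + 10 + 4 + 10 = 62.
Total exposure: 9 pages.
After the second batch: Gamma(204 + 62, 32 + 9) = Gamma(266, 41).

41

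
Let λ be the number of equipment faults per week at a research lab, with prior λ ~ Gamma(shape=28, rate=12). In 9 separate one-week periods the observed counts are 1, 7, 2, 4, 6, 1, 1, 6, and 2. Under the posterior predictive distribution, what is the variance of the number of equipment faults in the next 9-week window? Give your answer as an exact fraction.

Total count: 1 + 7 + 2 + 4 + 6 + 1 + 1 + 6 + 2 = 30.
Total exposure: 9 weeks.
By Gamma–Poisson conjugacy, the posterior is Gamma(α + Σx, β + Σt) = Gamma(28 + 30, 12 + 9) = Gamma(58, 21).
The posterior predictive for a window of length T is Negative Binomial with variance T·α'·(β'+T)/β'² = 9·58·30/441 = 1740/49.

1740/49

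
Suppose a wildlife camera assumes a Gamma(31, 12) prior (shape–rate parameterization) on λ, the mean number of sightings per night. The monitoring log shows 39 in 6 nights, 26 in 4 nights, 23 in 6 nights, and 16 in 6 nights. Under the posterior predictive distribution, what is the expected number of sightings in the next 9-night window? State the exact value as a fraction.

Total count: 39 + 26 + 23 + 16 = 104.
Total exposure: 6 + 4 + 6 + 6 = 22 nights.
By Gamma–Poisson conjugacy, the posterior is Gamma(α + Σx, β + Σt) = Gamma(31 + 104, 12 + 22) = Gamma(135, 34).
Predictive mean over a 9-night window = T·E[λ|data] = 9·135/34 = 1215/34.

1215/34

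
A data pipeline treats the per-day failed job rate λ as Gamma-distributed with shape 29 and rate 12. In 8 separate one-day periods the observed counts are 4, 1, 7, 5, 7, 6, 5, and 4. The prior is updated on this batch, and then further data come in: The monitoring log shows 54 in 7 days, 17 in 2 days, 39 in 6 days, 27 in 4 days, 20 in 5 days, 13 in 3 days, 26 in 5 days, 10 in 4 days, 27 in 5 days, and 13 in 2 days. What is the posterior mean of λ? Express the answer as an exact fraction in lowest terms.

Total count: 4 + 1 + 7 + 5 + 7 + 6 + 5 + 4 = 39.
Total exposure: 8 days.
After the first batch: Gamma(29 + 39, 12 + 8) = Gamma(68, 20).
Total count: 54 + 17 + 39 + 27 + 20 + 13 + 26 + 10 + 27 + 13 = 246.
Total exposure: 7 + 2 + 6 + 4 + 5 + 3 + 5 + 4 + 5 + 2 = 43 days.
After the second batch: Gamma(68 + 246, 20 + 43) = Gamma(314, 63).
Posterior mean = α'/β' = 314/63.

314/63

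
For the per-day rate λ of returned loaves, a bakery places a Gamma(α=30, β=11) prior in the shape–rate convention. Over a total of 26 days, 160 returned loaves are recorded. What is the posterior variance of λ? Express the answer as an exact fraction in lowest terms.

Total count 160 over total exposure 26 days.
The Gamma prior is conjugate for the Poisson rate, so λ | data ~ Gamma(30+160, 11+26) = Gamma(190, 37).
Posterior variance = α'/β'² = 190/1369.

190/1369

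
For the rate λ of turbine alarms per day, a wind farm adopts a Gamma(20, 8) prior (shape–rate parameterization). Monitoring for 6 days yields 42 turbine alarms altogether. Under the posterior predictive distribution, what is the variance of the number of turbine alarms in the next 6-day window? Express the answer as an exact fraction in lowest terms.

Total count 42 over total exposure 6 days.
Conjugate update: add total count to the shape and total exposure to the rate, giving Gamma(62, 14).
The posterior predictive for a window of length T is Negative Binomial with variance T·α'·(β'+T)/β'² = 6·62·20/196 = 1860/49.

1860/49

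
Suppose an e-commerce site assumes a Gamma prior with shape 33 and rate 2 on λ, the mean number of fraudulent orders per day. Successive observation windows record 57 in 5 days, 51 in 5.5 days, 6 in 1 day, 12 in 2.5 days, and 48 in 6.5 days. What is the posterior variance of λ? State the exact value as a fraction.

Total count: 57 + 51 + 6 + 12 + 48 = 174.
Total exposure: 5 + 5.5 + 1 + 2.5 + 6.5 = 20.5 days.
Gamma(α, β) with Poisson data over total exposure Σt gives posterior Gamma(α+Σx, β+Σt) = Gamma(207, 45/2).
Posterior variance = α'/β'² = 207/(2025/4) = 92/225.

92/225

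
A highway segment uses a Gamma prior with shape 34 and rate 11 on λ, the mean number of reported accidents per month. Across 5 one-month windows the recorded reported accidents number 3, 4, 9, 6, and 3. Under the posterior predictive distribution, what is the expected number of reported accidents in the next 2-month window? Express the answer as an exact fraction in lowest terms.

59/8

Total count: 3 + 4 + 9 + 6 + 3 = 25.
Total exposure: 5 months.
Posterior: α' = 34 + 25 = 59, β' = 11 + 5 = 16.
Predictive mean over a 2-month window = T·E[λ|data] = 2·59/16 = 59/8.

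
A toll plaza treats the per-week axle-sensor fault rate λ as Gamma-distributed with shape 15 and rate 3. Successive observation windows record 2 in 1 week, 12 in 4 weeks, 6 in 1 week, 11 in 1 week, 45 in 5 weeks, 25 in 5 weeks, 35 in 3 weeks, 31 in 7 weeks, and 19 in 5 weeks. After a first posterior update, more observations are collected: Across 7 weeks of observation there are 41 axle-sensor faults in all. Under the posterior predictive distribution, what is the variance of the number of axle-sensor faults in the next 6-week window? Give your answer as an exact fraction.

Total count: 2 + 12 + 6 + 11 + 45 + 25 + 35 + 31 + 19 = 186.
Total exposure: 1 + 4 + 1 + 1 + 5 + 5 + 3 + 7 + 5 = 32 weeks.
After the first batch: Gamma(15 + 186, 3 + 32) = Gamma(201, 35).
Total count 41 over total exposure 7 weeks.
After the second batch: Gamma(201 + 41, 35 + 7) = Gamma(242, 42).
The posterior predictive for a window of length T is Negative Binomial with variance T·α'·(β'+T)/β'² = 6·242·48/1764 = 1936/49.

1936/49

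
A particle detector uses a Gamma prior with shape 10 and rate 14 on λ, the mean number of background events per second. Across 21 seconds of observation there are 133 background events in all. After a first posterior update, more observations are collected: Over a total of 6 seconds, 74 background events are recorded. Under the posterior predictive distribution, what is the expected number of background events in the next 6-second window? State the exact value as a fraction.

Total count 133 over total exposure 21 seconds.
After the first batch: Gamma(10 + 133, 14 + 21) = Gamma(143, 35).
Total count 74 over total exposure 6 seconds.
After the second batch: Gamma(143 + 74, 35 + 6) = Gamma(217, 41).
Predictive mean over a 6-second window = T·E[λ|data] = 6·217/41 = 1302/41.

1302/41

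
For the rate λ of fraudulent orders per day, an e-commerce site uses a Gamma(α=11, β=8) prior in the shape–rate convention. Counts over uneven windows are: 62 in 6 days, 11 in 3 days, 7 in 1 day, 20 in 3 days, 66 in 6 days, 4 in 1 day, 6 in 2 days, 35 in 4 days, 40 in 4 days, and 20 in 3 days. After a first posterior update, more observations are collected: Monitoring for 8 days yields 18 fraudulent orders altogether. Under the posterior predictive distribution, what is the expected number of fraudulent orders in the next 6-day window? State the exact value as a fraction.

1800/49

Total count: 62 + 11 + 7 + 20 + 66 + 4 + 6 + 35 + 40 + 20 = 271.
Total exposure: 6 + 3 + 1 + 3 + 6 + 1 + 2 + 4 + 4 + 3 = 33 days.
After the first batch: Gamma(11 + 271, 8 + 33) = Gamma(282, 41).
Total count 18 over total exposure 8 days.
After the second batch: Gamma(282 + 18, 41 + 8) = Gamma(300, 49).
Predictive mean over a 6-day window = T·E[λ|data] = 6·300/49 = 1800/49.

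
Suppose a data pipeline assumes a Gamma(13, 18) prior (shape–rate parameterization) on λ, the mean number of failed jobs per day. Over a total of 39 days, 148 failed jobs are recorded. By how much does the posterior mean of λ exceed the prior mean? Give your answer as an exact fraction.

Total count 148 over total exposure 39 days.
The Gamma prior is conjugate for the Poisson rate, so λ | data ~ Gamma(13+148, 18+39) = Gamma(161, 57).
Posterior mean = 161/57 = 161/57; prior mean = 13/18 = 13/18. Difference = 161/57 − 13/18 = 719/342.

719/342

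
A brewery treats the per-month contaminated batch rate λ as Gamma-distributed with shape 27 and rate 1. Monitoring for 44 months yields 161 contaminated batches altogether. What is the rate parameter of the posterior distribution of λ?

Total count 161 over total exposure 44 months.
The Gamma prior is conjugate for the Poisson rate, so λ | data ~ Gamma(27+161, 1+44) = Gamma(188, 45).

45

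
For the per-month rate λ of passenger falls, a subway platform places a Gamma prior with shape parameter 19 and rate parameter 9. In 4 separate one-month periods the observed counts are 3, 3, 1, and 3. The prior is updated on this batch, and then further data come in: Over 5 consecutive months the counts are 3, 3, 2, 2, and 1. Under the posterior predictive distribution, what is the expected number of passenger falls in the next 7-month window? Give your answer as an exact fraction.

140/9

Total count: 3 + 3 + 1 + 3 = 10.
Total exposure: 4 months.
After the first batch: Gamma(19 + 10, 9 + 4) = Gamma(29, 13).
Total count: 3 + 3 + 2 + 2 + 1 = 11.
Total exposure: 5 months.
After the second batch: Gamma(29 + 11, 13 + 5) = Gamma(40, 18).
Predictive mean over a 7-month window = T·E[λ|data] = 7·40/18 = 140/9.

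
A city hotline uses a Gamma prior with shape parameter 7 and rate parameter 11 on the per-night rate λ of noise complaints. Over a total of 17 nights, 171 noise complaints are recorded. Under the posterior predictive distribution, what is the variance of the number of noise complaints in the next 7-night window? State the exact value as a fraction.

445/8

Total count 171 over total exposure 17 nights.
Gamma(α, β) with Poisson data over total exposure Σt gives posterior Gamma(α+Σx, β+Σt) = Gamma(178, 28).
The posterior predictive for a window of length T is Negative Binomial with variance T·α'·(β'+T)/β'² = 7·178·35/784 = 445/8.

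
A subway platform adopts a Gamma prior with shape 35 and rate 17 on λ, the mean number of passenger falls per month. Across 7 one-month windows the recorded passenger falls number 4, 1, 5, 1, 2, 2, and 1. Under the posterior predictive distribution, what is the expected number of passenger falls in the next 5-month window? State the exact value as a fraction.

Total count: 4 + 1 + 5 + 1 + 2 + 2 + 1 = 16.
Total exposure: 7 months.
Posterior: α' = 35 + 16 = 51, β' = 17 + 7 = 24.
Predictive mean over a 5-month window = T·E[λ|data] = 5·51/24 = 85/8.

85/8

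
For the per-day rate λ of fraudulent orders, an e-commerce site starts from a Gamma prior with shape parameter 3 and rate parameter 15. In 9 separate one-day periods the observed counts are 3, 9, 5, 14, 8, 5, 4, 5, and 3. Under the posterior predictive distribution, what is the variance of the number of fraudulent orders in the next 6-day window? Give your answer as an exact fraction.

295/16

Total count: 3 + 9 + 5 + 14 + 8 + 5 + 4 + 5 + 3 = 56.
Total exposure: 9 days.
Gamma(α, β) with Poisson data over total exposure Σt gives posterior Gamma(α+Σx, β+Σt) = Gamma(59, 24).
The posterior predictive for a window of length T is Negative Binomial with variance T·α'·(β'+T)/β'² = 6·59·30/576 = 295/16.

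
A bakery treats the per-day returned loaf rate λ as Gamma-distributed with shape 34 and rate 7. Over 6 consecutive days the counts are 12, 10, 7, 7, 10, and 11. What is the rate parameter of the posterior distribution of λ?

Total count: 12 + 10 + 7 + 7 + 10 + 11 = 57.
Total exposure: 6 days.
Posterior: α' = 34 + 57 = 91, β' = 7 + 6 = 13.

13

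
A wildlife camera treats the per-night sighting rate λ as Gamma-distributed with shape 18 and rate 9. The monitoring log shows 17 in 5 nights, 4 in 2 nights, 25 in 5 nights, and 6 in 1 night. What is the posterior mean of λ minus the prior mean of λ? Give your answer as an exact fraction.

13/11

Total count: 17 + 4 + 25 + 6 = 52.
Total exposure: 5 + 2 + 5 + 1 = 13 nights.
Gamma(α, β) with Poisson data over total exposure Σt gives posterior Gamma(α+Σx, β+Σt) = Gamma(70, 22).
Posterior mean = 70/22 = 35/11; prior mean = 18/9 = 2. Difference = 35/11 − 2 = 13/11.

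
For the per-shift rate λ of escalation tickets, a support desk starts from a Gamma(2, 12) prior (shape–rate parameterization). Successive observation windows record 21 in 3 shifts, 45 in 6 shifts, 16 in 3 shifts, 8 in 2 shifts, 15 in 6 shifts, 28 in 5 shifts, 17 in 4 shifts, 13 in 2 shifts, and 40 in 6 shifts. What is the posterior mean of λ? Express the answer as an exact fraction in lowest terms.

205/49

Total count: 21 + 45 + 16 + 8 + 15 + 28 + 17 + 13 + 40 = 203.
Total exposure: 3 + 6 + 3 + 2 + 6 + 5 + 4 + 2 + 6 = 37 shifts.
By Gamma–Poisson conjugacy, the posterior is Gamma(α + Σx, β + Σt) = Gamma(2 + 203, 12 + 37) = Gamma(205, 49).
Posterior mean = α'/β' = 205/49.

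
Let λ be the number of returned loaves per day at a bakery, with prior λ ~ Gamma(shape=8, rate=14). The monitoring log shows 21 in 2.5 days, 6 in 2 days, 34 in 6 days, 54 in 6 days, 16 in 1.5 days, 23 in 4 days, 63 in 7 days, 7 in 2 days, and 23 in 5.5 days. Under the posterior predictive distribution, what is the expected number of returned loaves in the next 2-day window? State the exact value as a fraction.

Total count: 21 + 6 + 34 + 54 + 16 + 23 + 63 + 7 + 23 = 247.
Total exposure: 2.5 + 2 + 6 + 6 + 1.5 + 4 + 7 + 2 + 5.5 = 36.5 days.
Gamma(α, β) with Poisson data over total exposure Σt gives posterior Gamma(α+Σx, β+Σt) = Gamma(255, 101/2).
Predictive mean over a 2-day window = T·E[λ|data] = 2·255/(101/2) = 1020/101.

1020/101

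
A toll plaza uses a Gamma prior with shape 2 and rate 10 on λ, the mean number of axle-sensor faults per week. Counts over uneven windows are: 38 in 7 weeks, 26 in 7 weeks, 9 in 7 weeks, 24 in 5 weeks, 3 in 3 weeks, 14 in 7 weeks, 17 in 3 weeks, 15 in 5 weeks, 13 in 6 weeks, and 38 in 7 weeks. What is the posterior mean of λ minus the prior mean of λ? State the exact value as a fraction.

928/335

Total count: 38 + 26 + 9 + 24 + 3 + 14 + 17 + 15 + 13 + 38 = 197.
Total exposure: 7 + 7 + 7 + 5 + 3 + 7 + 3 + 5 + 6 + 7 = 57 weeks.
Conjugate update: add total count to the shape and total exposure to the rate, giving Gamma(199, 67).
Posterior mean = 199/67 = 199/67; prior mean = 2/10 = 1/5. Difference = 199/67 − 1/5 = 928/335.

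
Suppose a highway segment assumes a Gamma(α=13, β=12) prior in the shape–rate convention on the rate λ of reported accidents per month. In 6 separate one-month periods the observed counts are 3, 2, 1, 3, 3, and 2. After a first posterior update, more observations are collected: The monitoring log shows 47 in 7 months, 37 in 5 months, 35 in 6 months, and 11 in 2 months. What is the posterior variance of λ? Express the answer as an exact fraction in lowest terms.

Total count: 3 + 2 + 1 + 3 + 3 + 2 = 14.
Total exposure: 6 months.
After the first batch: Gamma(13 + 14, 12 + 6) = Gamma(27, 18).
Total count: 47 + 37 + 35 + 11 = 130.
Total exposure: 7 + 5 + 6 + 2 = 20 months.
After the second batch: Gamma(27 + 130, 18 + 20) = Gamma(157, 38).
Posterior variance = α'/β'² = 157/1444.

157/1444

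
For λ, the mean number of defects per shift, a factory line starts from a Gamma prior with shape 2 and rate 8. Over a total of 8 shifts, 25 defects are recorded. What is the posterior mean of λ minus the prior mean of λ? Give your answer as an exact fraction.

Total count 25 over total exposure 8 shifts.
By Gamma–Poisson conjugacy, the posterior is Gamma(α + Σx, β + Σt) = Gamma(2 + 25, 8 + 8) = Gamma(27, 16).
Posterior mean = 27/16 = 27/16; prior mean = 2/8 = 1/4. Difference = 27/16 − 1/4 = 23/16.

23/16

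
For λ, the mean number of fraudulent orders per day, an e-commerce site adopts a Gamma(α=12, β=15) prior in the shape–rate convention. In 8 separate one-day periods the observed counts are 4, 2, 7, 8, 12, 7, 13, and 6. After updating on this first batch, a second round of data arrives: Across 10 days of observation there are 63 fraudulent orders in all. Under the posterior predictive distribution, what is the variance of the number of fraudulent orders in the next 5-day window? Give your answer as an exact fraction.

Total count: 4 + 2 + 7 + 8 + 12 + 7 + 13 + 6 = 59.
Total exposure: 8 days.
After the first batch: Gamma(12 + 59, 15 + 8) = Gamma(71, 23).
Total count 63 over total exposure 10 days.
After the second batch: Gamma(71 + 63, 23 + 10) = Gamma(134, 33).
The posterior predictive for a window of length T is Negative Binomial with variance T·α'·(β'+T)/β'² = 5·134·38/1089 = 25460/1089.

25460/1089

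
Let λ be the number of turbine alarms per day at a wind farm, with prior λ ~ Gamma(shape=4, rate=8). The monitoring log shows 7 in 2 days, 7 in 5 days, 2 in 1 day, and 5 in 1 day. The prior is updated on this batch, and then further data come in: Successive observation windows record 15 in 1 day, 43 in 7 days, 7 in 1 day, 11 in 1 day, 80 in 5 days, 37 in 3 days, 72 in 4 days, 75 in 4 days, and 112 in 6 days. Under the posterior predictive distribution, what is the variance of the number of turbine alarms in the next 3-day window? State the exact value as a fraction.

74412/2401

Total count: 7 + 7 + 2 + 5 = 21.
Total exposure: 2 + 5 + 1 + 1 = 9 days.
After the first batch: Gamma(4 + 21, 8 + 9) = Gamma(25, 17).
Total count: 15 + 43 + 7 + 11 + 80 + 37 + 72 + 75 + 112 = 452.
Total exposure: 1 + 7 + 1 + 1 + 5 + 3 + 4 + 4 + 6 = 32 days.
After the second batch: Gamma(25 + 452, 17 + 32) = Gamma(477, 49).
The posterior predictive for a window of length T is Negative Binomial with variance T·α'·(β'+T)/β'² = 3·477·52/2401 = 74412/2401.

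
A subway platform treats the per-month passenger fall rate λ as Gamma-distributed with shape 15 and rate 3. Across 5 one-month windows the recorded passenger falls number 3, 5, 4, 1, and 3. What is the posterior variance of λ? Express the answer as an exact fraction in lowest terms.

31/64

Total count: 3 + 5 + 4 + 1 + 3 = 16.
Total exposure: 5 months.
By Gamma–Poisson conjugacy, the posterior is Gamma(α + Σx, β + Σt) = Gamma(15 + 16, 3 + 5) = Gamma(31, 8).
Posterior variance = α'/β'² = 31/64.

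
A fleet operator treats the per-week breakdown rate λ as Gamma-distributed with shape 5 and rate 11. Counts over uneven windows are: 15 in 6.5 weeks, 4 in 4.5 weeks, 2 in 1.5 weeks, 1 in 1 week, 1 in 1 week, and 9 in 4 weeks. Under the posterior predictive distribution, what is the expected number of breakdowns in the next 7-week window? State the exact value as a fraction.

518/59

Total count: 15 + 4 + 2 + 1 + 1 + 9 = 32.
Total exposure: 6.5 + 4.5 + 1.5 + 1 + 1 + 4 = 18.5 weeks.
Posterior: α' = 5 + 32 = 37, β' = 11 + 18.5 = 59/2.
Predictive mean over a 7-week window = T·E[λ|data] = 7·37/(59/2) = 518/59.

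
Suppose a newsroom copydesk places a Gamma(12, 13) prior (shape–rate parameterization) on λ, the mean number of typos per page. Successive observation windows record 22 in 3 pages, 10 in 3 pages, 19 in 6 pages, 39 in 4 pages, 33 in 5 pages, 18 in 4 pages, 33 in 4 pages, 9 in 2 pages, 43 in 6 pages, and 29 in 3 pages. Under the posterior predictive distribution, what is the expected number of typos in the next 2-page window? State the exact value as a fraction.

534/53

Total count: 22 + 10 + 19 + 39 + 33 + 18 + 33 + 9 + 43 + 29 = 255.
Total exposure: 3 + 3 + 6 + 4 + 5 + 4 + 4 + 2 + 6 + 3 = 40 pages.
Conjugate update: add total count to the shape and total exposure to the rate, giving Gamma(267, 53).
Predictive mean over a 2-page window = T·E[λ|data] = 2·267/53 = 534/53.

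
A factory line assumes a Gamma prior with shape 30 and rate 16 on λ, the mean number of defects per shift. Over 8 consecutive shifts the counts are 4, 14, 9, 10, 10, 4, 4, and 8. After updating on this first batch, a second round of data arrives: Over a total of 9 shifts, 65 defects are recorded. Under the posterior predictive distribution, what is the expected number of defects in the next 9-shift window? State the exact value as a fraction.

Total count: 4 + 14 + 9 + 10 + 10 + 4 + 4 + 8 = 63.
Total exposure: 8 shifts.
After the first batch: Gamma(30 + 63, 16 + 8) = Gamma(93, 24).
Total count 65 over total exposure 9 shifts.
After the second batch: Gamma(93 + 65, 24 + 9) = Gamma(158, 33).
Predictive mean over a 9-shift window = T·E[λ|data] = 9·158/33 = 474/11.

474/11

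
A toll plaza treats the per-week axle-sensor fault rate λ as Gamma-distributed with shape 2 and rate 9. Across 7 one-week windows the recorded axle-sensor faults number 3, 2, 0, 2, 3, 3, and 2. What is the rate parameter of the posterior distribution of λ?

Total count: 3 + 2 + 0 + 2 + 3 + 3 + 2 = 15.
Total exposure: 7 weeks.
Posterior: α' = 2 + 15 = 17, β' = 9 + 7 = 16.

16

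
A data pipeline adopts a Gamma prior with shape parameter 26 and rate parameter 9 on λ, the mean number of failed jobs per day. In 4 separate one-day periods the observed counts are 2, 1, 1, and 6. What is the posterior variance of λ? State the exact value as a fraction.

Total count: 2 + 1 + 1 + 6 = 10.
Total exposure: 4 days.
By Gamma–Poisson conjugacy, the posterior is Gamma(α + Σx, β + Σt) = Gamma(26 + 10, 9 + 4) = Gamma(36, 13).
Posterior variance = α'/β'² = 36/169.

36/169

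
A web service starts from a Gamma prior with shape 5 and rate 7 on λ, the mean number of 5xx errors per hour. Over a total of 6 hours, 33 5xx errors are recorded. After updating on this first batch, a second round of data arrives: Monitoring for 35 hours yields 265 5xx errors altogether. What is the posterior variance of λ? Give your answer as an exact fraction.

Total count 33 over total exposure 6 hours.
After the first batch: Gamma(5 + 33, 7 + 6) = Gamma(38, 13).
Total count 265 over total exposure 35 hours.
After the second batch: Gamma(38 + 265, 13 + 35) = Gamma(303, 48).
Posterior variance = α'/β'² = 303/2304 = 101/768.

101/768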